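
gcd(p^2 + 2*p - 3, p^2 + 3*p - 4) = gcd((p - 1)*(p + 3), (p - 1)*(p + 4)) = p - 1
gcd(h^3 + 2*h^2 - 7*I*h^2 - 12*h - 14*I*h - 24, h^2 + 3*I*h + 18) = h - 3*I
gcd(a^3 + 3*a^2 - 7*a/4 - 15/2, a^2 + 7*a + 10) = a + 2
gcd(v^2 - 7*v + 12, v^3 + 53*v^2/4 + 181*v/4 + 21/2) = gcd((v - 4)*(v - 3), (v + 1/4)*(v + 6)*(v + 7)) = 1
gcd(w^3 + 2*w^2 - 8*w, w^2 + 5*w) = w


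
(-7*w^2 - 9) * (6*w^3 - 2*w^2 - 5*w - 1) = -42*w^5 + 14*w^4 - 19*w^3 + 25*w^2 + 45*w + 9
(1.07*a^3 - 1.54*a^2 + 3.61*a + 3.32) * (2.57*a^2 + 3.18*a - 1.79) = 2.7499*a^5 - 0.555199999999999*a^4 + 2.4652*a^3 + 22.7688*a^2 + 4.0957*a - 5.9428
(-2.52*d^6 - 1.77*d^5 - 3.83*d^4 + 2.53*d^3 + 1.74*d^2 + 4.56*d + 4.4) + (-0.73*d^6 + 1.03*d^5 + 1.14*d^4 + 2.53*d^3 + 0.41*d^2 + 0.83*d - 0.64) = -3.25*d^6 - 0.74*d^5 - 2.69*d^4 + 5.06*d^3 + 2.15*d^2 + 5.39*d + 3.76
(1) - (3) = -2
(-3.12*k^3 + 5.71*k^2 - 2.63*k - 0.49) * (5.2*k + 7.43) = -16.224*k^4 + 6.5104*k^3 + 28.7493*k^2 - 22.0889*k - 3.6407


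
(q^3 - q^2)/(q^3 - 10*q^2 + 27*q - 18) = q^2/(q^2 - 9*q + 18)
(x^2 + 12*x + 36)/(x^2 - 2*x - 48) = (x + 6)/(x - 8)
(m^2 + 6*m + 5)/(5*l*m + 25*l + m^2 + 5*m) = (m + 1)/(5*l + m)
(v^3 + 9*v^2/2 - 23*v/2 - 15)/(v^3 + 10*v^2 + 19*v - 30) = (2*v^2 - 3*v - 5)/(2*(v^2 + 4*v - 5))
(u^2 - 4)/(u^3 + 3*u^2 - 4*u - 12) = 1/(u + 3)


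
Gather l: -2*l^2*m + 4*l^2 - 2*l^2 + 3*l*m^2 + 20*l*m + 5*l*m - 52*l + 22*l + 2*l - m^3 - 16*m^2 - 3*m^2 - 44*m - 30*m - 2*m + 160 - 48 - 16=l^2*(2 - 2*m) + l*(3*m^2 + 25*m - 28) - m^3 - 19*m^2 - 76*m + 96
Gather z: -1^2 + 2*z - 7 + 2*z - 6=4*z - 14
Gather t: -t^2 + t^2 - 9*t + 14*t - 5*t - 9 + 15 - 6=0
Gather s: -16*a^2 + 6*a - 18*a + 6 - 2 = -16*a^2 - 12*a + 4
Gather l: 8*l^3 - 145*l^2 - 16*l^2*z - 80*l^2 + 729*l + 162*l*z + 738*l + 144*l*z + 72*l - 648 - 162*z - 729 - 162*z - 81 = 8*l^3 + l^2*(-16*z - 225) + l*(306*z + 1539) - 324*z - 1458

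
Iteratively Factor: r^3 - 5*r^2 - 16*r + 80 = (r + 4)*(r^2 - 9*r + 20) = (r - 4)*(r + 4)*(r - 5)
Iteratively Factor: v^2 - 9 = (v - 3)*(v + 3)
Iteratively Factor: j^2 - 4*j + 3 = (j - 3)*(j - 1)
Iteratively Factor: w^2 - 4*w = (w)*(w - 4)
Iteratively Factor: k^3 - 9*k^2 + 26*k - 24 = (k - 4)*(k^2 - 5*k + 6) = (k - 4)*(k - 3)*(k - 2)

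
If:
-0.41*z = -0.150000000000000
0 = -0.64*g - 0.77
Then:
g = -1.20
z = 0.37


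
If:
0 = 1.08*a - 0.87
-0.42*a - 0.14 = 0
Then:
No Solution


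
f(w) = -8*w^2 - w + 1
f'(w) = -16*w - 1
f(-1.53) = -16.20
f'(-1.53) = 23.48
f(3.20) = -84.12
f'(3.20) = -52.20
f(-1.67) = -19.64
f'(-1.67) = 25.72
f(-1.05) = -6.77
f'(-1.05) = 15.80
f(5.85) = -278.63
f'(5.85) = -94.60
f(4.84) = -191.24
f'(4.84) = -78.44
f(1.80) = -26.72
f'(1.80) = -29.80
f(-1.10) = -7.58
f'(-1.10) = 16.60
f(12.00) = -1163.00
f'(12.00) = -193.00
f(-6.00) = -281.00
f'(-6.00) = 95.00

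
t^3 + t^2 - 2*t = t*(t - 1)*(t + 2)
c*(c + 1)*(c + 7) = c^3 + 8*c^2 + 7*c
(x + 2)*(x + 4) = x^2 + 6*x + 8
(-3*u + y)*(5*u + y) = -15*u^2 + 2*u*y + y^2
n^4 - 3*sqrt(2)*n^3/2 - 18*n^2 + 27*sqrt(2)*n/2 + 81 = (n - 3)*(n + 3)*(n - 3*sqrt(2))*(n + 3*sqrt(2)/2)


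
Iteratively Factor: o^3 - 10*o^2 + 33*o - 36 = (o - 4)*(o^2 - 6*o + 9) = (o - 4)*(o - 3)*(o - 3)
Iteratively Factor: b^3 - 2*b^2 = (b)*(b^2 - 2*b) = b*(b - 2)*(b)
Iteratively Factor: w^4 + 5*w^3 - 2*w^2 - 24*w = (w)*(w^3 + 5*w^2 - 2*w - 24) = w*(w + 3)*(w^2 + 2*w - 8) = w*(w - 2)*(w + 3)*(w + 4)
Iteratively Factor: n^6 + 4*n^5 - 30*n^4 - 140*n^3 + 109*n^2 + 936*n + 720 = (n + 4)*(n^5 - 30*n^3 - 20*n^2 + 189*n + 180) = (n + 3)*(n + 4)*(n^4 - 3*n^3 - 21*n^2 + 43*n + 60) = (n + 3)*(n + 4)^2*(n^3 - 7*n^2 + 7*n + 15) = (n + 1)*(n + 3)*(n + 4)^2*(n^2 - 8*n + 15) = (n - 3)*(n + 1)*(n + 3)*(n + 4)^2*(n - 5)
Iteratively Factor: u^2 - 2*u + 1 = (u - 1)*(u - 1)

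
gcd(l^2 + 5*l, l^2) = l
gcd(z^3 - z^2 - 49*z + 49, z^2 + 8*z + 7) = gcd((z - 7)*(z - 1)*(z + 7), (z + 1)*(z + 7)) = z + 7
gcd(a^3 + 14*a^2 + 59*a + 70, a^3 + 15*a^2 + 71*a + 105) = a^2 + 12*a + 35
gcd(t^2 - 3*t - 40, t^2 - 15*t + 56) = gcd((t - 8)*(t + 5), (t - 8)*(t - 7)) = t - 8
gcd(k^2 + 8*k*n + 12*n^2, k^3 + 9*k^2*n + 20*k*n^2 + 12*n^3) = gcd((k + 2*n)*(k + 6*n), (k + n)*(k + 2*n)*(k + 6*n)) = k^2 + 8*k*n + 12*n^2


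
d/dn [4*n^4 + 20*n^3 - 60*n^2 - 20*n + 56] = 16*n^3 + 60*n^2 - 120*n - 20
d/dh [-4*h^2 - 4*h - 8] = -8*h - 4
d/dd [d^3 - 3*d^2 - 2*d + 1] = 3*d^2 - 6*d - 2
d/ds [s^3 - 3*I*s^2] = 3*s*(s - 2*I)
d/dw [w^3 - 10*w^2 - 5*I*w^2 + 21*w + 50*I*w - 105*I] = 3*w^2 - 20*w - 10*I*w + 21 + 50*I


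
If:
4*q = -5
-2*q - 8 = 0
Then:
No Solution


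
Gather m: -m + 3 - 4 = -m - 1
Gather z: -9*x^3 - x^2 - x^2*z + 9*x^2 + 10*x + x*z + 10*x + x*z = -9*x^3 + 8*x^2 + 20*x + z*(-x^2 + 2*x)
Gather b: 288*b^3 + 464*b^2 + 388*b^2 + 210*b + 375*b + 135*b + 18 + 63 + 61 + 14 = 288*b^3 + 852*b^2 + 720*b + 156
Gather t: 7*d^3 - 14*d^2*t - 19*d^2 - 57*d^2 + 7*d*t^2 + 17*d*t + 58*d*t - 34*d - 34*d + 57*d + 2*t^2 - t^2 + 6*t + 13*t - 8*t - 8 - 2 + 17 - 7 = 7*d^3 - 76*d^2 - 11*d + t^2*(7*d + 1) + t*(-14*d^2 + 75*d + 11)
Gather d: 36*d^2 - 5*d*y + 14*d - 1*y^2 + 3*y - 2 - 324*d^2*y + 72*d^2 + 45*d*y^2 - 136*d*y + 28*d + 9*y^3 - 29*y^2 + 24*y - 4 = d^2*(108 - 324*y) + d*(45*y^2 - 141*y + 42) + 9*y^3 - 30*y^2 + 27*y - 6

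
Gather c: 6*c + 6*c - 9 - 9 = 12*c - 18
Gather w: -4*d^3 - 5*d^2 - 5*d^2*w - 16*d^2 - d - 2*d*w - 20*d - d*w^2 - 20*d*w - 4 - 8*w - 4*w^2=-4*d^3 - 21*d^2 - 21*d + w^2*(-d - 4) + w*(-5*d^2 - 22*d - 8) - 4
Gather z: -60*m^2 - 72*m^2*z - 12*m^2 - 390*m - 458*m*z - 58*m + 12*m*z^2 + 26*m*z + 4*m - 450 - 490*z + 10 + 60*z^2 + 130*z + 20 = -72*m^2 - 444*m + z^2*(12*m + 60) + z*(-72*m^2 - 432*m - 360) - 420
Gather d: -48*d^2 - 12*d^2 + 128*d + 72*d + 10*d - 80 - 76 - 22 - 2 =-60*d^2 + 210*d - 180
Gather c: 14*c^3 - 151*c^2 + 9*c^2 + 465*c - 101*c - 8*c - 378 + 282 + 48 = 14*c^3 - 142*c^2 + 356*c - 48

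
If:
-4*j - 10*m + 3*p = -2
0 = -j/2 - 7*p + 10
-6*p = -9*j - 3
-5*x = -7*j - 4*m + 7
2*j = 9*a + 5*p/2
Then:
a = -67/264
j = 13/22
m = 167/440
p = 61/44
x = -74/275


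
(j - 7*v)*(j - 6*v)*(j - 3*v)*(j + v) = j^4 - 15*j^3*v + 65*j^2*v^2 - 45*j*v^3 - 126*v^4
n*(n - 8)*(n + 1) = n^3 - 7*n^2 - 8*n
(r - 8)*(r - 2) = r^2 - 10*r + 16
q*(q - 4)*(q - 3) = q^3 - 7*q^2 + 12*q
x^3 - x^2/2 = x^2*(x - 1/2)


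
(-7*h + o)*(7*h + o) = -49*h^2 + o^2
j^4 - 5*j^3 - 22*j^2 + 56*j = j*(j - 7)*(j - 2)*(j + 4)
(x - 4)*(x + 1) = x^2 - 3*x - 4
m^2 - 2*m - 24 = (m - 6)*(m + 4)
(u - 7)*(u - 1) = u^2 - 8*u + 7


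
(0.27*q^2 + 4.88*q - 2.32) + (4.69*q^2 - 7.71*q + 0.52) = 4.96*q^2 - 2.83*q - 1.8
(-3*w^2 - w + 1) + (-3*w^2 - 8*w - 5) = -6*w^2 - 9*w - 4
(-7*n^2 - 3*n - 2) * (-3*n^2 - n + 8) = 21*n^4 + 16*n^3 - 47*n^2 - 22*n - 16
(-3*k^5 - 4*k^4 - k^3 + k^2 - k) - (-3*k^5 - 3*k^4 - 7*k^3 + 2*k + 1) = -k^4 + 6*k^3 + k^2 - 3*k - 1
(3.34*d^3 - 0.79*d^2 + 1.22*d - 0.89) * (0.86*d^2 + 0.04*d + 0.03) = 2.8724*d^5 - 0.5458*d^4 + 1.1178*d^3 - 0.7403*d^2 + 0.001*d - 0.0267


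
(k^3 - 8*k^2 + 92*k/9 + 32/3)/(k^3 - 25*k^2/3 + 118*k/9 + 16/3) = (3*k + 2)/(3*k + 1)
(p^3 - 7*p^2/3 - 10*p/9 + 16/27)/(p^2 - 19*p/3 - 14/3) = (p^2 - 3*p + 8/9)/(p - 7)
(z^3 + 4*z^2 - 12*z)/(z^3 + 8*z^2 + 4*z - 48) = z/(z + 4)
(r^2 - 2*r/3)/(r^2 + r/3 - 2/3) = r/(r + 1)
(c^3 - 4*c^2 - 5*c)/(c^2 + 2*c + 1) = c*(c - 5)/(c + 1)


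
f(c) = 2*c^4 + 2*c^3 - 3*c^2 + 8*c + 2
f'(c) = 8*c^3 + 6*c^2 - 6*c + 8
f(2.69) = 145.46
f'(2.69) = 191.00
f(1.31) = 17.72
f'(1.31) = 28.42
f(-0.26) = -0.31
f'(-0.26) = 9.82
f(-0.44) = -2.20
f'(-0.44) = 11.12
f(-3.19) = 88.13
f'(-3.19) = -171.50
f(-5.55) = 1420.87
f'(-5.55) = -1141.52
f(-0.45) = -2.31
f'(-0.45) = 11.19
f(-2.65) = 21.14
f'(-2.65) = -82.84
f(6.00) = 2966.00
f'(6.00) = 1916.00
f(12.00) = 44594.00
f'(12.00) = 14624.00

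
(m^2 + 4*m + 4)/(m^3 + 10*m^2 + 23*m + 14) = (m + 2)/(m^2 + 8*m + 7)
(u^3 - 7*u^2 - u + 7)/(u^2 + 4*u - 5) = (u^2 - 6*u - 7)/(u + 5)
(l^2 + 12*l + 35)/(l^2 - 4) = (l^2 + 12*l + 35)/(l^2 - 4)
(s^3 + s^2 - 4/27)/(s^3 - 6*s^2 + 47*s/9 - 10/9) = (9*s^2 + 12*s + 4)/(3*(3*s^2 - 17*s + 10))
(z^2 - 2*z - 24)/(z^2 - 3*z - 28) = (z - 6)/(z - 7)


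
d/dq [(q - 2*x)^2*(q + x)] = 3*q*(q - 2*x)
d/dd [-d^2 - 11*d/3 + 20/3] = -2*d - 11/3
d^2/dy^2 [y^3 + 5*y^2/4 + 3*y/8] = 6*y + 5/2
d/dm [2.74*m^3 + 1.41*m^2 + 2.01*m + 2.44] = 8.22*m^2 + 2.82*m + 2.01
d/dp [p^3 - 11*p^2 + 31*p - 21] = 3*p^2 - 22*p + 31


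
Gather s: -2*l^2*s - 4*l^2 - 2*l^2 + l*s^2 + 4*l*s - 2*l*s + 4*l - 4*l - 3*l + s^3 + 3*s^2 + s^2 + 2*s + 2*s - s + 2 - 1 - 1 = -6*l^2 - 3*l + s^3 + s^2*(l + 4) + s*(-2*l^2 + 2*l + 3)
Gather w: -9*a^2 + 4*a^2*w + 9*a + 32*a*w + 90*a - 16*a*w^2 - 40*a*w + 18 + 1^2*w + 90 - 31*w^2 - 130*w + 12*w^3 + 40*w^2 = -9*a^2 + 99*a + 12*w^3 + w^2*(9 - 16*a) + w*(4*a^2 - 8*a - 129) + 108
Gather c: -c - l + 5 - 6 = -c - l - 1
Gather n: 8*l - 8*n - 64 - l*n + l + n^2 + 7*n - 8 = 9*l + n^2 + n*(-l - 1) - 72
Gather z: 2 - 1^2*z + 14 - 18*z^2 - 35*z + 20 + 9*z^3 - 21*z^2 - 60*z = 9*z^3 - 39*z^2 - 96*z + 36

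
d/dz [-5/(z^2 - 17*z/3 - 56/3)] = 15*(6*z - 17)/(-3*z^2 + 17*z + 56)^2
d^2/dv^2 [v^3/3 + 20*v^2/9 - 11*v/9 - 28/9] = 2*v + 40/9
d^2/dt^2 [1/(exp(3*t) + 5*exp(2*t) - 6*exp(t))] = ((-9*exp(2*t) - 20*exp(t) + 6)*(exp(2*t) + 5*exp(t) - 6) + 2*(3*exp(2*t) + 10*exp(t) - 6)^2)*exp(-t)/(exp(2*t) + 5*exp(t) - 6)^3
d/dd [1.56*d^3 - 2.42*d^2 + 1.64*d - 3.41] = 4.68*d^2 - 4.84*d + 1.64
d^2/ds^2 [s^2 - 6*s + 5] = 2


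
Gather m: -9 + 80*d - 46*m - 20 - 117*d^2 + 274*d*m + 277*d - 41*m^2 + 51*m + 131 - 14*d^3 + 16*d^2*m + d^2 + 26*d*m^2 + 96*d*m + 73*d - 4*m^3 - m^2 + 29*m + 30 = -14*d^3 - 116*d^2 + 430*d - 4*m^3 + m^2*(26*d - 42) + m*(16*d^2 + 370*d + 34) + 132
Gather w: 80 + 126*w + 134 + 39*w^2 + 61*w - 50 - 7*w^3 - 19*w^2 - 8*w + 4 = -7*w^3 + 20*w^2 + 179*w + 168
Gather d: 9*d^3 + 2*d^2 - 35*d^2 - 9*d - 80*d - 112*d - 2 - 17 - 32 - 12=9*d^3 - 33*d^2 - 201*d - 63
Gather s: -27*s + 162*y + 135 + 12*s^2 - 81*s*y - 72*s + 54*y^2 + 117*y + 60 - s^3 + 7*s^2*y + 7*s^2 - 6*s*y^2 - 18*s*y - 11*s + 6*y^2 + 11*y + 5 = -s^3 + s^2*(7*y + 19) + s*(-6*y^2 - 99*y - 110) + 60*y^2 + 290*y + 200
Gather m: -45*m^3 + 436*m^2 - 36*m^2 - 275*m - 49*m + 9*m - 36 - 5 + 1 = -45*m^3 + 400*m^2 - 315*m - 40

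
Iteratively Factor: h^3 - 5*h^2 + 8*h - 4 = (h - 2)*(h^2 - 3*h + 2) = (h - 2)^2*(h - 1)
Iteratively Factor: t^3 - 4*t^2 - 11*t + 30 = (t + 3)*(t^2 - 7*t + 10) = (t - 5)*(t + 3)*(t - 2)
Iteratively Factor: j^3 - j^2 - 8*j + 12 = (j + 3)*(j^2 - 4*j + 4) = (j - 2)*(j + 3)*(j - 2)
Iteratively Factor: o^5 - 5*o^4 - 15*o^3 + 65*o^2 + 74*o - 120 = (o + 3)*(o^4 - 8*o^3 + 9*o^2 + 38*o - 40) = (o + 2)*(o + 3)*(o^3 - 10*o^2 + 29*o - 20) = (o - 5)*(o + 2)*(o + 3)*(o^2 - 5*o + 4) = (o - 5)*(o - 4)*(o + 2)*(o + 3)*(o - 1)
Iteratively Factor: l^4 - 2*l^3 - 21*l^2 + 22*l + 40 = (l - 5)*(l^3 + 3*l^2 - 6*l - 8) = (l - 5)*(l - 2)*(l^2 + 5*l + 4) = (l - 5)*(l - 2)*(l + 4)*(l + 1)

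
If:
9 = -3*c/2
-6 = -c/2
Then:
No Solution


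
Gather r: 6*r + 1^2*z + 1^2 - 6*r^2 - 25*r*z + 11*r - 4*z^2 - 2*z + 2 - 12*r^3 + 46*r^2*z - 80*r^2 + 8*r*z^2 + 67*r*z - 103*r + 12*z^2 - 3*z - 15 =-12*r^3 + r^2*(46*z - 86) + r*(8*z^2 + 42*z - 86) + 8*z^2 - 4*z - 12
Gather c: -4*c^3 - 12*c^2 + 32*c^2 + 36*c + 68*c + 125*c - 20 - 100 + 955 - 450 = -4*c^3 + 20*c^2 + 229*c + 385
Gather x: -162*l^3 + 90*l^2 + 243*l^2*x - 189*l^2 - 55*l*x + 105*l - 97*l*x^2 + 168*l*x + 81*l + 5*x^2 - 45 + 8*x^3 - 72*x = -162*l^3 - 99*l^2 + 186*l + 8*x^3 + x^2*(5 - 97*l) + x*(243*l^2 + 113*l - 72) - 45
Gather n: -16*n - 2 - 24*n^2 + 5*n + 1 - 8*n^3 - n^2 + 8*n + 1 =-8*n^3 - 25*n^2 - 3*n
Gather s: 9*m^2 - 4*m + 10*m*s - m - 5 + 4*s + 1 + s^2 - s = 9*m^2 - 5*m + s^2 + s*(10*m + 3) - 4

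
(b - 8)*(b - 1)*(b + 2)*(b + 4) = b^4 - 3*b^3 - 38*b^2 - 24*b + 64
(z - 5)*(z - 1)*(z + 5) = z^3 - z^2 - 25*z + 25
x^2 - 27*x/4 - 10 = (x - 8)*(x + 5/4)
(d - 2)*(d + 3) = d^2 + d - 6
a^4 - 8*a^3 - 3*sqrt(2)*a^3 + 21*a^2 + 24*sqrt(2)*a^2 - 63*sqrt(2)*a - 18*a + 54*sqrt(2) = (a - 3)^2*(a - 2)*(a - 3*sqrt(2))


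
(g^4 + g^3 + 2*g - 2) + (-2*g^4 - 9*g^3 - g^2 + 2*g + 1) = -g^4 - 8*g^3 - g^2 + 4*g - 1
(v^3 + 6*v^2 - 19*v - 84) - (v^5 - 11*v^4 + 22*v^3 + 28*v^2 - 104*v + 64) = -v^5 + 11*v^4 - 21*v^3 - 22*v^2 + 85*v - 148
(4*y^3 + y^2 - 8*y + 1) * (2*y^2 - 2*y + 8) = 8*y^5 - 6*y^4 + 14*y^3 + 26*y^2 - 66*y + 8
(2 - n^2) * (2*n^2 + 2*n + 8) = -2*n^4 - 2*n^3 - 4*n^2 + 4*n + 16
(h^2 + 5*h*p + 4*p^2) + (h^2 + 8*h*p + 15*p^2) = 2*h^2 + 13*h*p + 19*p^2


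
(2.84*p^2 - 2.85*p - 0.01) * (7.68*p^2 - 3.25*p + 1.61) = 21.8112*p^4 - 31.118*p^3 + 13.7581*p^2 - 4.556*p - 0.0161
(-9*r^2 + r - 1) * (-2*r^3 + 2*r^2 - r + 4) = 18*r^5 - 20*r^4 + 13*r^3 - 39*r^2 + 5*r - 4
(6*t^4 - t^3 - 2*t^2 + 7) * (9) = 54*t^4 - 9*t^3 - 18*t^2 + 63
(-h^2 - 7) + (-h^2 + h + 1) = -2*h^2 + h - 6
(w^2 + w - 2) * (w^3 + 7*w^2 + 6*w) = w^5 + 8*w^4 + 11*w^3 - 8*w^2 - 12*w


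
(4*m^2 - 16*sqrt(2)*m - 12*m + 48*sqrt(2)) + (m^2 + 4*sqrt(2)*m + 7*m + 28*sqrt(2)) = 5*m^2 - 12*sqrt(2)*m - 5*m + 76*sqrt(2)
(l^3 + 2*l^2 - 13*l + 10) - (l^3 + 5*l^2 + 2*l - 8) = -3*l^2 - 15*l + 18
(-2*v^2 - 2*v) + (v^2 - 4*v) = -v^2 - 6*v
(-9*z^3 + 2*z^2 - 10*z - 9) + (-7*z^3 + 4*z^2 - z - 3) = -16*z^3 + 6*z^2 - 11*z - 12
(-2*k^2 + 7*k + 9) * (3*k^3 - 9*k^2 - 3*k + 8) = -6*k^5 + 39*k^4 - 30*k^3 - 118*k^2 + 29*k + 72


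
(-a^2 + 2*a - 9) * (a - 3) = -a^3 + 5*a^2 - 15*a + 27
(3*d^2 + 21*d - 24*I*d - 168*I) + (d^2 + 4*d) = 4*d^2 + 25*d - 24*I*d - 168*I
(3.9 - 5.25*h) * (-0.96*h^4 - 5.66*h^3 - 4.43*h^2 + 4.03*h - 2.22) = 5.04*h^5 + 25.971*h^4 + 1.1835*h^3 - 38.4345*h^2 + 27.372*h - 8.658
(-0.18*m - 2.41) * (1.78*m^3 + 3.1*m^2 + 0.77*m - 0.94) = -0.3204*m^4 - 4.8478*m^3 - 7.6096*m^2 - 1.6865*m + 2.2654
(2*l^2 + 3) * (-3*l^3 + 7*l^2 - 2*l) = -6*l^5 + 14*l^4 - 13*l^3 + 21*l^2 - 6*l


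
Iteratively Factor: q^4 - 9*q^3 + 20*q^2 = (q - 5)*(q^3 - 4*q^2) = (q - 5)*(q - 4)*(q^2) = q*(q - 5)*(q - 4)*(q)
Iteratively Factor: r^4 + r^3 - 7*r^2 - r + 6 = (r + 3)*(r^3 - 2*r^2 - r + 2) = (r + 1)*(r + 3)*(r^2 - 3*r + 2) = (r - 2)*(r + 1)*(r + 3)*(r - 1)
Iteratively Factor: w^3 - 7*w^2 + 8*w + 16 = (w - 4)*(w^2 - 3*w - 4) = (w - 4)*(w + 1)*(w - 4)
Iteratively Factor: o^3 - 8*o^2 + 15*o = (o - 3)*(o^2 - 5*o) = o*(o - 3)*(o - 5)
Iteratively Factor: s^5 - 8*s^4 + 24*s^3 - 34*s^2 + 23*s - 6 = (s - 1)*(s^4 - 7*s^3 + 17*s^2 - 17*s + 6) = (s - 3)*(s - 1)*(s^3 - 4*s^2 + 5*s - 2) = (s - 3)*(s - 1)^2*(s^2 - 3*s + 2) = (s - 3)*(s - 1)^3*(s - 2)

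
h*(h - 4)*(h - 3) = h^3 - 7*h^2 + 12*h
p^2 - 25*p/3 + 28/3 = (p - 7)*(p - 4/3)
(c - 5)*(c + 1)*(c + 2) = c^3 - 2*c^2 - 13*c - 10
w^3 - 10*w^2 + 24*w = w*(w - 6)*(w - 4)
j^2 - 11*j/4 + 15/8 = (j - 3/2)*(j - 5/4)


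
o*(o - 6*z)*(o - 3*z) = o^3 - 9*o^2*z + 18*o*z^2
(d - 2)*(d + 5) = d^2 + 3*d - 10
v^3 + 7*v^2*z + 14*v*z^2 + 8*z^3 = (v + z)*(v + 2*z)*(v + 4*z)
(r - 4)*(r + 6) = r^2 + 2*r - 24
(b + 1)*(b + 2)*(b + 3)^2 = b^4 + 9*b^3 + 29*b^2 + 39*b + 18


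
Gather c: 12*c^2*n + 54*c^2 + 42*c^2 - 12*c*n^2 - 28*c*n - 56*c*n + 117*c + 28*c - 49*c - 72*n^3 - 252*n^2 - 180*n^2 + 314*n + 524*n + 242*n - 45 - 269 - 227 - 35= c^2*(12*n + 96) + c*(-12*n^2 - 84*n + 96) - 72*n^3 - 432*n^2 + 1080*n - 576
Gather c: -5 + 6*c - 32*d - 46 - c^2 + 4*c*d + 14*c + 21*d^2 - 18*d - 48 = -c^2 + c*(4*d + 20) + 21*d^2 - 50*d - 99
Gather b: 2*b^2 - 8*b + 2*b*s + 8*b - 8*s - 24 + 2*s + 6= 2*b^2 + 2*b*s - 6*s - 18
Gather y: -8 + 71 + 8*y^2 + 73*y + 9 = 8*y^2 + 73*y + 72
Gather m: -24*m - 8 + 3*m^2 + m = 3*m^2 - 23*m - 8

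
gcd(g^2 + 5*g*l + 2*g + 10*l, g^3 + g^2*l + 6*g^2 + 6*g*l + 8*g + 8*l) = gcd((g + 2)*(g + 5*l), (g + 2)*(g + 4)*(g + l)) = g + 2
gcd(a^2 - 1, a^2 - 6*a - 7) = a + 1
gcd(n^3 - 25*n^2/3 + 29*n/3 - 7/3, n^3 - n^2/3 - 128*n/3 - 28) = n - 7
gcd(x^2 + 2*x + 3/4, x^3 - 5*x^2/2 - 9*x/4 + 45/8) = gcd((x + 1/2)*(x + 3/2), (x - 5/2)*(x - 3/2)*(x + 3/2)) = x + 3/2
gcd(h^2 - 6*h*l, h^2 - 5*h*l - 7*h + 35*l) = 1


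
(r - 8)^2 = r^2 - 16*r + 64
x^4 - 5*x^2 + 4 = (x - 2)*(x - 1)*(x + 1)*(x + 2)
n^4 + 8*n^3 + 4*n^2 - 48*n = n*(n - 2)*(n + 4)*(n + 6)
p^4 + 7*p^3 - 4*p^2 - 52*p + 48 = (p - 2)*(p - 1)*(p + 4)*(p + 6)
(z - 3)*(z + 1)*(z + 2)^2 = z^4 + 2*z^3 - 7*z^2 - 20*z - 12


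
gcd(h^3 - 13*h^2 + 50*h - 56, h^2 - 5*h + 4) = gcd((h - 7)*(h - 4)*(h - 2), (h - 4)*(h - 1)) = h - 4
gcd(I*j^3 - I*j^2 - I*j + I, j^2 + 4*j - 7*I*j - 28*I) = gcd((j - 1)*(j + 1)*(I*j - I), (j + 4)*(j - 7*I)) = 1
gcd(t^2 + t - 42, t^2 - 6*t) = t - 6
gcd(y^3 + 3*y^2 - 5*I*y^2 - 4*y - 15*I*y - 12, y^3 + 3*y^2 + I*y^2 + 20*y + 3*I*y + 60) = y^2 + y*(3 - 4*I) - 12*I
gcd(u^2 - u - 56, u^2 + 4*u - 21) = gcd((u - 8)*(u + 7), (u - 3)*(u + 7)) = u + 7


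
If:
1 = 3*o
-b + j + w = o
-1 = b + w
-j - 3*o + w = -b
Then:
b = -5/3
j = -2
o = 1/3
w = 2/3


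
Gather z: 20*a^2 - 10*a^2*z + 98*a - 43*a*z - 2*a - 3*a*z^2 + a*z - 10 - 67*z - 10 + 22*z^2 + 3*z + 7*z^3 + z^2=20*a^2 + 96*a + 7*z^3 + z^2*(23 - 3*a) + z*(-10*a^2 - 42*a - 64) - 20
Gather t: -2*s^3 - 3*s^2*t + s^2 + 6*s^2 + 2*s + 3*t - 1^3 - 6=-2*s^3 + 7*s^2 + 2*s + t*(3 - 3*s^2) - 7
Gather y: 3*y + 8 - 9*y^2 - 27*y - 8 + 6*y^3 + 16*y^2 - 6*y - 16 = 6*y^3 + 7*y^2 - 30*y - 16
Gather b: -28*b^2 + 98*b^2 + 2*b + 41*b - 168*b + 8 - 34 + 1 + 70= 70*b^2 - 125*b + 45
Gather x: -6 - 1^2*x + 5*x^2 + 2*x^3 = 2*x^3 + 5*x^2 - x - 6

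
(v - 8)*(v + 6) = v^2 - 2*v - 48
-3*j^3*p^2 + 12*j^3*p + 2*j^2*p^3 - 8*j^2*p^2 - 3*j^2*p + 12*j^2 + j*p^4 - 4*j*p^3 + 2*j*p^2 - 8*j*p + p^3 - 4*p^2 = (-j + p)*(3*j + p)*(p - 4)*(j*p + 1)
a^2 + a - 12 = (a - 3)*(a + 4)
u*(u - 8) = u^2 - 8*u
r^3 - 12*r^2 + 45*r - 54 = (r - 6)*(r - 3)^2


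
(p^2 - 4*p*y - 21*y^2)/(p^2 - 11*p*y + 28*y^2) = (-p - 3*y)/(-p + 4*y)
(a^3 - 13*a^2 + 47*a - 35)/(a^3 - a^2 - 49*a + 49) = (a - 5)/(a + 7)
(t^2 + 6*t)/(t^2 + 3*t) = (t + 6)/(t + 3)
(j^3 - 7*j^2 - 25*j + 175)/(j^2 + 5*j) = j - 12 + 35/j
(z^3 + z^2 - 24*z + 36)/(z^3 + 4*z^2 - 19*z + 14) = (z^2 + 3*z - 18)/(z^2 + 6*z - 7)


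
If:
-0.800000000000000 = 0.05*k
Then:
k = -16.00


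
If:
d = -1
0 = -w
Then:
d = -1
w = 0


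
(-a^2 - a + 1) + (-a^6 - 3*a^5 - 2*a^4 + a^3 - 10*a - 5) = -a^6 - 3*a^5 - 2*a^4 + a^3 - a^2 - 11*a - 4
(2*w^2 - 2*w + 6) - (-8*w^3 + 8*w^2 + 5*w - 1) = 8*w^3 - 6*w^2 - 7*w + 7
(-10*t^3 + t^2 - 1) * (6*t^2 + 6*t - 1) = -60*t^5 - 54*t^4 + 16*t^3 - 7*t^2 - 6*t + 1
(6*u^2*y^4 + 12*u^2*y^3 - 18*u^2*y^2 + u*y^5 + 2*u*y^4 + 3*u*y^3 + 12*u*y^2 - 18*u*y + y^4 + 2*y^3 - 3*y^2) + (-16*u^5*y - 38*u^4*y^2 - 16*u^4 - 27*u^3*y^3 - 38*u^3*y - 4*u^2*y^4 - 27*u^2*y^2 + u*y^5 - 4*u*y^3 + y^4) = -16*u^5*y - 38*u^4*y^2 - 16*u^4 - 27*u^3*y^3 - 38*u^3*y + 2*u^2*y^4 + 12*u^2*y^3 - 45*u^2*y^2 + 2*u*y^5 + 2*u*y^4 - u*y^3 + 12*u*y^2 - 18*u*y + 2*y^4 + 2*y^3 - 3*y^2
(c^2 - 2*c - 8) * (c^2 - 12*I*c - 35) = c^4 - 2*c^3 - 12*I*c^3 - 43*c^2 + 24*I*c^2 + 70*c + 96*I*c + 280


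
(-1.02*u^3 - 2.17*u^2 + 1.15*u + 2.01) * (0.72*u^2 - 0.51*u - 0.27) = -0.7344*u^5 - 1.0422*u^4 + 2.2101*u^3 + 1.4466*u^2 - 1.3356*u - 0.5427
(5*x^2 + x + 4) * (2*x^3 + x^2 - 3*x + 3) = 10*x^5 + 7*x^4 - 6*x^3 + 16*x^2 - 9*x + 12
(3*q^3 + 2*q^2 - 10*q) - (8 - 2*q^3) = 5*q^3 + 2*q^2 - 10*q - 8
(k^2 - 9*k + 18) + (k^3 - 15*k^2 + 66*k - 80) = k^3 - 14*k^2 + 57*k - 62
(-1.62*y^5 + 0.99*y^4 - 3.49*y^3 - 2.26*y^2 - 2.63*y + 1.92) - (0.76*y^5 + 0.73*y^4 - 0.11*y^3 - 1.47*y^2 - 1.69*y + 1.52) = -2.38*y^5 + 0.26*y^4 - 3.38*y^3 - 0.79*y^2 - 0.94*y + 0.4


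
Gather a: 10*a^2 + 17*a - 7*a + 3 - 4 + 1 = 10*a^2 + 10*a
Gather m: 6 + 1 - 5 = 2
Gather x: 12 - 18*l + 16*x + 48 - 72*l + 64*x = -90*l + 80*x + 60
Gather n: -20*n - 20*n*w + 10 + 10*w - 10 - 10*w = n*(-20*w - 20)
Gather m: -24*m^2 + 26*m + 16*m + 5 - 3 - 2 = -24*m^2 + 42*m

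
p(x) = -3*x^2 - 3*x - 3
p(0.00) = -3.00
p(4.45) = -75.76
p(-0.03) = -2.91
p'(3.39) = -23.34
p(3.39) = -47.65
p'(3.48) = -23.88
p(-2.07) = -9.64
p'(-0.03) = -2.82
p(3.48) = -49.77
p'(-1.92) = 8.52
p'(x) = -6*x - 3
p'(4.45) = -29.70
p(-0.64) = -2.31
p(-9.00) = -219.00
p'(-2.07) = 9.42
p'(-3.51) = 18.06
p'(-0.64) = 0.84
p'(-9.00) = 51.00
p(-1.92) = -8.30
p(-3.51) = -29.43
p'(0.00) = -3.00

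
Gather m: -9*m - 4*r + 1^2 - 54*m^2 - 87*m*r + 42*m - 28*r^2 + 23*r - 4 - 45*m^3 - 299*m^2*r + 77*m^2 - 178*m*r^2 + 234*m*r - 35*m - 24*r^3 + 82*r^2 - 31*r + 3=-45*m^3 + m^2*(23 - 299*r) + m*(-178*r^2 + 147*r - 2) - 24*r^3 + 54*r^2 - 12*r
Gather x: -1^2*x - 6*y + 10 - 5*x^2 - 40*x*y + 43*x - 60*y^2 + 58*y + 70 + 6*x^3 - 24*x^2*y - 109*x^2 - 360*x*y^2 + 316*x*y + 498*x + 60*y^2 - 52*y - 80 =6*x^3 + x^2*(-24*y - 114) + x*(-360*y^2 + 276*y + 540)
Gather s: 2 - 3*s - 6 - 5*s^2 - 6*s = -5*s^2 - 9*s - 4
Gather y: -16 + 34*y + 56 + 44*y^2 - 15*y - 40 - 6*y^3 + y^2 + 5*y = -6*y^3 + 45*y^2 + 24*y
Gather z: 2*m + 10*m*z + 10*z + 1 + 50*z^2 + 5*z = 2*m + 50*z^2 + z*(10*m + 15) + 1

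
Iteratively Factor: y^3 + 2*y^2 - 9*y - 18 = (y + 2)*(y^2 - 9) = (y - 3)*(y + 2)*(y + 3)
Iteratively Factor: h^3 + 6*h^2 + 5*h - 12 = (h + 3)*(h^2 + 3*h - 4) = (h - 1)*(h + 3)*(h + 4)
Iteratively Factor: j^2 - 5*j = (j)*(j - 5)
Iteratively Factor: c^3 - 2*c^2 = (c)*(c^2 - 2*c) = c^2*(c - 2)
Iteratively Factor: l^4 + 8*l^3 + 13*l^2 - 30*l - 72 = (l + 3)*(l^3 + 5*l^2 - 2*l - 24) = (l + 3)^2*(l^2 + 2*l - 8) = (l - 2)*(l + 3)^2*(l + 4)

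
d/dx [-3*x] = -3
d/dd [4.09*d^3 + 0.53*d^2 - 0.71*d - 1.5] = 12.27*d^2 + 1.06*d - 0.71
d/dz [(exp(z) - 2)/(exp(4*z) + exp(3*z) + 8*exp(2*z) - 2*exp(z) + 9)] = (-(exp(z) - 2)*(4*exp(3*z) + 3*exp(2*z) + 16*exp(z) - 2) + exp(4*z) + exp(3*z) + 8*exp(2*z) - 2*exp(z) + 9)*exp(z)/(exp(4*z) + exp(3*z) + 8*exp(2*z) - 2*exp(z) + 9)^2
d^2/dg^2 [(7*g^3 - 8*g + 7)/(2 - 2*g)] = (-7*g^3 + 21*g^2 - 21*g + 1)/(g^3 - 3*g^2 + 3*g - 1)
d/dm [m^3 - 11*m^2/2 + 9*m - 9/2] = 3*m^2 - 11*m + 9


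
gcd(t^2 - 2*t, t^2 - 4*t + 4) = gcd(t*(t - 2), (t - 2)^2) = t - 2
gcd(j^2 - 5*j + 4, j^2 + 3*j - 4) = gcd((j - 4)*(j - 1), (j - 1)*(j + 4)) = j - 1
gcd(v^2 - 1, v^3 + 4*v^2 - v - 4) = v^2 - 1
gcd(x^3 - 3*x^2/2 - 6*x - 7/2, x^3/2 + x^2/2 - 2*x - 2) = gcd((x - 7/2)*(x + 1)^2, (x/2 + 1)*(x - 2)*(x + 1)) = x + 1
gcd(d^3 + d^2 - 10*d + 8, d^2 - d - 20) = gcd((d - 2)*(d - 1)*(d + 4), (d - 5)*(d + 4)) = d + 4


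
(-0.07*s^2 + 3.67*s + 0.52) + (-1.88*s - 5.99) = -0.07*s^2 + 1.79*s - 5.47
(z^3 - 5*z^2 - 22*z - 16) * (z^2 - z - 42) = z^5 - 6*z^4 - 59*z^3 + 216*z^2 + 940*z + 672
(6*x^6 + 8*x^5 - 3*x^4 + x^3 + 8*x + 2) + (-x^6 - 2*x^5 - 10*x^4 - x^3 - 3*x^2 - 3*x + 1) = 5*x^6 + 6*x^5 - 13*x^4 - 3*x^2 + 5*x + 3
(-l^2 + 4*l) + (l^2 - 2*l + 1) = 2*l + 1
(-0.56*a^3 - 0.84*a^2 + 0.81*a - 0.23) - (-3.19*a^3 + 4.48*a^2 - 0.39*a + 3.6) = 2.63*a^3 - 5.32*a^2 + 1.2*a - 3.83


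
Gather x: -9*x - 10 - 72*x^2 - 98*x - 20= -72*x^2 - 107*x - 30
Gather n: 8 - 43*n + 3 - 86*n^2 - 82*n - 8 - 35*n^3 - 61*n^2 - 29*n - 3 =-35*n^3 - 147*n^2 - 154*n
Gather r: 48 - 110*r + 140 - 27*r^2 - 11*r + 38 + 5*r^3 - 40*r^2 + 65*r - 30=5*r^3 - 67*r^2 - 56*r + 196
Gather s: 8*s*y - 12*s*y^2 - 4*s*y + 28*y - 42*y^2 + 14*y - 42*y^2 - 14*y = s*(-12*y^2 + 4*y) - 84*y^2 + 28*y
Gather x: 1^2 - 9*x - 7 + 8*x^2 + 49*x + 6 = 8*x^2 + 40*x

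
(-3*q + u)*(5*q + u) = -15*q^2 + 2*q*u + u^2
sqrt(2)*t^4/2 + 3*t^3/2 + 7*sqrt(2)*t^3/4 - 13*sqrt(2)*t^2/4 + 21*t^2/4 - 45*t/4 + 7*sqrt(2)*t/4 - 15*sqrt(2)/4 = (t - 3/2)*(t + 5)*(t + sqrt(2)/2)*(sqrt(2)*t/2 + 1)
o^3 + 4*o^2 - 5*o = o*(o - 1)*(o + 5)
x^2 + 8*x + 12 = (x + 2)*(x + 6)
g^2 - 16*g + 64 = (g - 8)^2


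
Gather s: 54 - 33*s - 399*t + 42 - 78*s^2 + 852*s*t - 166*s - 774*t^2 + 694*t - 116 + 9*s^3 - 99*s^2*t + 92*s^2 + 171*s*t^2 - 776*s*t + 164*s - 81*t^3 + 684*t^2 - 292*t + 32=9*s^3 + s^2*(14 - 99*t) + s*(171*t^2 + 76*t - 35) - 81*t^3 - 90*t^2 + 3*t + 12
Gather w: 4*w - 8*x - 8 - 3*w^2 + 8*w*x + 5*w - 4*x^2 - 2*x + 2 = -3*w^2 + w*(8*x + 9) - 4*x^2 - 10*x - 6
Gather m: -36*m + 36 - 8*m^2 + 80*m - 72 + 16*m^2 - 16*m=8*m^2 + 28*m - 36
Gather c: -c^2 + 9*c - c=-c^2 + 8*c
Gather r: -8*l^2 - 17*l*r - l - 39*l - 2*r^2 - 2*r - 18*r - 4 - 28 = -8*l^2 - 40*l - 2*r^2 + r*(-17*l - 20) - 32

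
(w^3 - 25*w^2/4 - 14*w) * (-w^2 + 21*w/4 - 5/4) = -w^5 + 23*w^4/2 - 321*w^3/16 - 1051*w^2/16 + 35*w/2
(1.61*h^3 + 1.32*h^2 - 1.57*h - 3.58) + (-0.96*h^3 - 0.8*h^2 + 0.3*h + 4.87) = 0.65*h^3 + 0.52*h^2 - 1.27*h + 1.29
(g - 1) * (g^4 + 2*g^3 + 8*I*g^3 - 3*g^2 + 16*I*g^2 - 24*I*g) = g^5 + g^4 + 8*I*g^4 - 5*g^3 + 8*I*g^3 + 3*g^2 - 40*I*g^2 + 24*I*g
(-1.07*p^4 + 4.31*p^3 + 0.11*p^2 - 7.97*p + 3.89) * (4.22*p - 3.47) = -4.5154*p^5 + 21.9011*p^4 - 14.4915*p^3 - 34.0151*p^2 + 44.0717*p - 13.4983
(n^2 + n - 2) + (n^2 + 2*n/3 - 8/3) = 2*n^2 + 5*n/3 - 14/3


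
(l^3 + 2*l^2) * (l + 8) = l^4 + 10*l^3 + 16*l^2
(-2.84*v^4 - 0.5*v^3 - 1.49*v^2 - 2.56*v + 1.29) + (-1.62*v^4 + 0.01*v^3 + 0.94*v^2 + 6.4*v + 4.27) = -4.46*v^4 - 0.49*v^3 - 0.55*v^2 + 3.84*v + 5.56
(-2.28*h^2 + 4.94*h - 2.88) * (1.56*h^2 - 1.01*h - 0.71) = -3.5568*h^4 + 10.0092*h^3 - 7.8634*h^2 - 0.5986*h + 2.0448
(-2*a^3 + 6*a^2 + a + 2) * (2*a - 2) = -4*a^4 + 16*a^3 - 10*a^2 + 2*a - 4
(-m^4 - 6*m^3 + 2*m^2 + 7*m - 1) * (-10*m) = 10*m^5 + 60*m^4 - 20*m^3 - 70*m^2 + 10*m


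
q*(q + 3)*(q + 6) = q^3 + 9*q^2 + 18*q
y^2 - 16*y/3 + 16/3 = (y - 4)*(y - 4/3)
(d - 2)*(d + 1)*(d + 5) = d^3 + 4*d^2 - 7*d - 10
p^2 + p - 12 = (p - 3)*(p + 4)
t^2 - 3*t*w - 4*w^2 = (t - 4*w)*(t + w)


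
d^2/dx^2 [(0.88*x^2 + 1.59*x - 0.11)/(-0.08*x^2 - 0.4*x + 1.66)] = (0.0359679999999999*x^3 - 0.69696*x^2 - 1.245792*x - 6.89696)/(0.000512*x^6 + 0.00768*x^5 + 0.00652800000000001*x^4 - 0.25472*x^3 - 0.135456*x^2 + 3.30672*x - 4.574296)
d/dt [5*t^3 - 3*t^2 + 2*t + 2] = 15*t^2 - 6*t + 2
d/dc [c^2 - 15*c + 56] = 2*c - 15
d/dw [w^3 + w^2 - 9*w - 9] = 3*w^2 + 2*w - 9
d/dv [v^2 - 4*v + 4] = 2*v - 4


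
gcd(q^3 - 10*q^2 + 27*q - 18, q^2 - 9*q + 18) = q^2 - 9*q + 18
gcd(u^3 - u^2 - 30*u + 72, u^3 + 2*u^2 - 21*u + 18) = u^2 + 3*u - 18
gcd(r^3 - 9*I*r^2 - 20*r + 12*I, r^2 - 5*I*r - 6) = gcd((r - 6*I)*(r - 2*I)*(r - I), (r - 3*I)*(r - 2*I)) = r - 2*I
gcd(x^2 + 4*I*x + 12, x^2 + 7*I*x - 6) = x + 6*I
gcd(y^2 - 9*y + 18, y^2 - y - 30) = y - 6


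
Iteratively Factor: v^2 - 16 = (v + 4)*(v - 4)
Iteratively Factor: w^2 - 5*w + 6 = (w - 2)*(w - 3)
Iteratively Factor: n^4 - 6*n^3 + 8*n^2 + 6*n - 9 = (n - 3)*(n^3 - 3*n^2 - n + 3) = (n - 3)*(n - 1)*(n^2 - 2*n - 3) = (n - 3)^2*(n - 1)*(n + 1)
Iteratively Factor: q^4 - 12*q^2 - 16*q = (q)*(q^3 - 12*q - 16) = q*(q + 2)*(q^2 - 2*q - 8) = q*(q - 4)*(q + 2)*(q + 2)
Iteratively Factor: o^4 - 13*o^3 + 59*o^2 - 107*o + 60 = (o - 1)*(o^3 - 12*o^2 + 47*o - 60) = (o - 4)*(o - 1)*(o^2 - 8*o + 15) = (o - 5)*(o - 4)*(o - 1)*(o - 3)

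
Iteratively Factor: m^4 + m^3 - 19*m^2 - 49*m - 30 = (m + 3)*(m^3 - 2*m^2 - 13*m - 10) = (m + 2)*(m + 3)*(m^2 - 4*m - 5) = (m - 5)*(m + 2)*(m + 3)*(m + 1)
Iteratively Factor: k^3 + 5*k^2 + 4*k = (k + 1)*(k^2 + 4*k) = (k + 1)*(k + 4)*(k)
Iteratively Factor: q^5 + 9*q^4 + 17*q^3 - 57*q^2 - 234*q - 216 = (q + 4)*(q^4 + 5*q^3 - 3*q^2 - 45*q - 54) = (q - 3)*(q + 4)*(q^3 + 8*q^2 + 21*q + 18) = (q - 3)*(q + 2)*(q + 4)*(q^2 + 6*q + 9) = (q - 3)*(q + 2)*(q + 3)*(q + 4)*(q + 3)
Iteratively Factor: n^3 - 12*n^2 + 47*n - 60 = (n - 4)*(n^2 - 8*n + 15) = (n - 4)*(n - 3)*(n - 5)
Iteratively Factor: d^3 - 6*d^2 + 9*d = (d)*(d^2 - 6*d + 9) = d*(d - 3)*(d - 3)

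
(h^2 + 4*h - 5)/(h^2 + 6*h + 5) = (h - 1)/(h + 1)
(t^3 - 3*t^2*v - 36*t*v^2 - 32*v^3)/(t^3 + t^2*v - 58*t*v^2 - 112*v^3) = (t^2 + 5*t*v + 4*v^2)/(t^2 + 9*t*v + 14*v^2)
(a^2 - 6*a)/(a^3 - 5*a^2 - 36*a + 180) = a/(a^2 + a - 30)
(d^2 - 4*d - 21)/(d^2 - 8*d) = (d^2 - 4*d - 21)/(d*(d - 8))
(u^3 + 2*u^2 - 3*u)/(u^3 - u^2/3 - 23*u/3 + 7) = 3*u/(3*u - 7)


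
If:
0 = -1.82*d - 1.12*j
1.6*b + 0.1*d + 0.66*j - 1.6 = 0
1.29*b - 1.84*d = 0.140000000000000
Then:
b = 1.66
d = 1.09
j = -1.77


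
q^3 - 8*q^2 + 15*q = q*(q - 5)*(q - 3)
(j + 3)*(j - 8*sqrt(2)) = j^2 - 8*sqrt(2)*j + 3*j - 24*sqrt(2)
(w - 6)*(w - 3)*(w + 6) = w^3 - 3*w^2 - 36*w + 108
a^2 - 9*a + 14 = (a - 7)*(a - 2)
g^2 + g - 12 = (g - 3)*(g + 4)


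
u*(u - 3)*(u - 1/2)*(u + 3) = u^4 - u^3/2 - 9*u^2 + 9*u/2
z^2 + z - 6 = (z - 2)*(z + 3)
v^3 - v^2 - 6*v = v*(v - 3)*(v + 2)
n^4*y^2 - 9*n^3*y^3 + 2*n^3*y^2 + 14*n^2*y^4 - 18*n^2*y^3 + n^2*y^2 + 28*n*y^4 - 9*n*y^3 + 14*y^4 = (n - 7*y)*(n - 2*y)*(n*y + y)^2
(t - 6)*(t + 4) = t^2 - 2*t - 24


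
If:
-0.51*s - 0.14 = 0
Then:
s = -0.27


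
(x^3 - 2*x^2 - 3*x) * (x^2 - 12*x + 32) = x^5 - 14*x^4 + 53*x^3 - 28*x^2 - 96*x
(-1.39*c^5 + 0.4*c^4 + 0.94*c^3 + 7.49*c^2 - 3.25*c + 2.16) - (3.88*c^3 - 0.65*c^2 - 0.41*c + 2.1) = -1.39*c^5 + 0.4*c^4 - 2.94*c^3 + 8.14*c^2 - 2.84*c + 0.0600000000000001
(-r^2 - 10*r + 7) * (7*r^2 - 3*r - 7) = -7*r^4 - 67*r^3 + 86*r^2 + 49*r - 49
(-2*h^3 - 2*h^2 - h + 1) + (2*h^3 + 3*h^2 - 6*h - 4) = h^2 - 7*h - 3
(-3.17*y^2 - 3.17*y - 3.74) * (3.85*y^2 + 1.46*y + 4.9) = -12.2045*y^4 - 16.8327*y^3 - 34.5602*y^2 - 20.9934*y - 18.326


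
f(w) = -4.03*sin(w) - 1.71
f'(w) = -4.03*cos(w)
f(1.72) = -5.70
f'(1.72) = 0.60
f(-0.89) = 1.42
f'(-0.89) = -2.54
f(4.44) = 2.17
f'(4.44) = 1.08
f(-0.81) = 1.21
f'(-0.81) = -2.78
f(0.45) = -3.46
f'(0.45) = -3.63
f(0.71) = -4.34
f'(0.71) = -3.06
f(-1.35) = 2.22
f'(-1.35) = -0.88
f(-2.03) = 1.90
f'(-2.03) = 1.79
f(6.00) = -0.58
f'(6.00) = -3.87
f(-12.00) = -3.87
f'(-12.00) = -3.40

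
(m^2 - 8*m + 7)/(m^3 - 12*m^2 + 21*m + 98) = (m - 1)/(m^2 - 5*m - 14)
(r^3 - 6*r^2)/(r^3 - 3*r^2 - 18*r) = r/(r + 3)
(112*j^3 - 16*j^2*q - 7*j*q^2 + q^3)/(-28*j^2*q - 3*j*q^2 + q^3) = (-4*j + q)/q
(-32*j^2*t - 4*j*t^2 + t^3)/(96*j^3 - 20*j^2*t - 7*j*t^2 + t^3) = t/(-3*j + t)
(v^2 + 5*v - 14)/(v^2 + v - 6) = (v + 7)/(v + 3)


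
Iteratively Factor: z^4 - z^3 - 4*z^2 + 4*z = (z - 2)*(z^3 + z^2 - 2*z) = z*(z - 2)*(z^2 + z - 2) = z*(z - 2)*(z - 1)*(z + 2)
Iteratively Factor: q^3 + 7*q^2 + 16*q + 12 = (q + 2)*(q^2 + 5*q + 6) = (q + 2)*(q + 3)*(q + 2)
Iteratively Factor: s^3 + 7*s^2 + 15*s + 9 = (s + 1)*(s^2 + 6*s + 9) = (s + 1)*(s + 3)*(s + 3)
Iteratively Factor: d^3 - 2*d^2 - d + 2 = (d - 2)*(d^2 - 1) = (d - 2)*(d + 1)*(d - 1)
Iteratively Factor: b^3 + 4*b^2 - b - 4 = (b - 1)*(b^2 + 5*b + 4) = (b - 1)*(b + 4)*(b + 1)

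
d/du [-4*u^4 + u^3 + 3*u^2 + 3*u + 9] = -16*u^3 + 3*u^2 + 6*u + 3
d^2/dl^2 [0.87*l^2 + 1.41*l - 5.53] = 1.74000000000000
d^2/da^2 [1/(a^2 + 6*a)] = 2*(-a*(a + 6) + 4*(a + 3)^2)/(a^3*(a + 6)^3)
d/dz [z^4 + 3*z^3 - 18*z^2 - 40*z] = 4*z^3 + 9*z^2 - 36*z - 40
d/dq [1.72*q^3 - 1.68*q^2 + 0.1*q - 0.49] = 5.16*q^2 - 3.36*q + 0.1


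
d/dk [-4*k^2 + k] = 1 - 8*k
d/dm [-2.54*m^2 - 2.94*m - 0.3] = -5.08*m - 2.94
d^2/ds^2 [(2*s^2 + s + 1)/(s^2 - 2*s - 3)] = 2*(5*s^3 + 21*s^2 + 3*s + 19)/(s^6 - 6*s^5 + 3*s^4 + 28*s^3 - 9*s^2 - 54*s - 27)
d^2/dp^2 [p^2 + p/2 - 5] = 2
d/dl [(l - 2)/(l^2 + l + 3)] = (l^2 + l - (l - 2)*(2*l + 1) + 3)/(l^2 + l + 3)^2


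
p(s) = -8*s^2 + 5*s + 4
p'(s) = 5 - 16*s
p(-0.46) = 0.01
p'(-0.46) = 12.36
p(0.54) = 4.37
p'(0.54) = -3.64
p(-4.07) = -148.87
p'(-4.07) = 70.12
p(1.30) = -3.02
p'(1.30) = -15.80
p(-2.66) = -65.90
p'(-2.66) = 47.56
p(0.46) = 4.61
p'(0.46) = -2.36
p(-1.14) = -12.10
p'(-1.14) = 23.24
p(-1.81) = -31.26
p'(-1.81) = 33.96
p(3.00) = -53.00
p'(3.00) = -43.00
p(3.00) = -53.00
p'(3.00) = -43.00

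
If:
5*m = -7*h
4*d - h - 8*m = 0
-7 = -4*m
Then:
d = 51/16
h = -5/4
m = 7/4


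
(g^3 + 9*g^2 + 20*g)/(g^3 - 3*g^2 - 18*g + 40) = g*(g + 5)/(g^2 - 7*g + 10)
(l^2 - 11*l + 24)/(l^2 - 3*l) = (l - 8)/l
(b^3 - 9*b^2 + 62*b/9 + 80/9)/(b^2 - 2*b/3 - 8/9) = (3*b^2 - 29*b + 40)/(3*b - 4)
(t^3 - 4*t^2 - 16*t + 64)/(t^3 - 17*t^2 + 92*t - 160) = (t^2 - 16)/(t^2 - 13*t + 40)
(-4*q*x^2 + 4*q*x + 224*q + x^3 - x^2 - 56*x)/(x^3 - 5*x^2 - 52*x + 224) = (-4*q + x)/(x - 4)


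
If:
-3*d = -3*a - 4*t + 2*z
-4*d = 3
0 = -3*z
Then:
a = -4*t/3 - 3/4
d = -3/4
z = 0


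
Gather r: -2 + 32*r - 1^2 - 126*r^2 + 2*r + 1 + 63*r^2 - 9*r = -63*r^2 + 25*r - 2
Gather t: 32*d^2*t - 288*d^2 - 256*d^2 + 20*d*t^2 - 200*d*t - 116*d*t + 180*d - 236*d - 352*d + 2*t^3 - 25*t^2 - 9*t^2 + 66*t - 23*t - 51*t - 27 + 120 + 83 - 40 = -544*d^2 - 408*d + 2*t^3 + t^2*(20*d - 34) + t*(32*d^2 - 316*d - 8) + 136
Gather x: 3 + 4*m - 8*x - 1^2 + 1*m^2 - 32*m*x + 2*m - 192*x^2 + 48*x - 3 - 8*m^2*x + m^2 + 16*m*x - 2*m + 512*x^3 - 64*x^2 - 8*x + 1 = 2*m^2 + 4*m + 512*x^3 - 256*x^2 + x*(-8*m^2 - 16*m + 32)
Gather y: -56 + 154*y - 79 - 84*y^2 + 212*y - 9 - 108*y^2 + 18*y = -192*y^2 + 384*y - 144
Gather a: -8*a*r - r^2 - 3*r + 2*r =-8*a*r - r^2 - r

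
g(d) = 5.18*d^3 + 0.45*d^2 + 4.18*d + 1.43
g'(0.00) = 4.18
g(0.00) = 1.43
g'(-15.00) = 3487.18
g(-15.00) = -17442.52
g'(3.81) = 233.19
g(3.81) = 310.37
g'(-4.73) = 347.60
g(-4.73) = -556.44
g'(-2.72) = 116.70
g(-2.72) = -110.85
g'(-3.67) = 210.18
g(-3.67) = -263.90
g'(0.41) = 7.16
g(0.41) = 3.58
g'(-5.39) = 450.80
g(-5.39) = -819.17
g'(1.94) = 64.41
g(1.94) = 49.05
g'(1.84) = 58.45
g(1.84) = 42.91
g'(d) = 15.54*d^2 + 0.9*d + 4.18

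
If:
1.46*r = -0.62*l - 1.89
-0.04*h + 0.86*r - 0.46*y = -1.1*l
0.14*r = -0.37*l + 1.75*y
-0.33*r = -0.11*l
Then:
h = -54.53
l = -1.71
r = -0.57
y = -0.41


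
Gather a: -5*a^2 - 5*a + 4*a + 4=-5*a^2 - a + 4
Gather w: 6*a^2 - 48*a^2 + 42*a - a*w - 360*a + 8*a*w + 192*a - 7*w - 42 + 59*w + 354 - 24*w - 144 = -42*a^2 - 126*a + w*(7*a + 28) + 168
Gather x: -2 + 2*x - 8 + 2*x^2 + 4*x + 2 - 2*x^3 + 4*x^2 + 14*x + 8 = -2*x^3 + 6*x^2 + 20*x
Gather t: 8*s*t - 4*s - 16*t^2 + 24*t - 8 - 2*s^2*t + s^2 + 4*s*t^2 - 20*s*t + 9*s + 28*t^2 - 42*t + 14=s^2 + 5*s + t^2*(4*s + 12) + t*(-2*s^2 - 12*s - 18) + 6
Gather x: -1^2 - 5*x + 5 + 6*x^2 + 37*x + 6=6*x^2 + 32*x + 10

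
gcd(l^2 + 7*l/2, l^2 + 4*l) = l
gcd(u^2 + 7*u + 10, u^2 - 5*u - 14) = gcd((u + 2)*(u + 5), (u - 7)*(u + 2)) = u + 2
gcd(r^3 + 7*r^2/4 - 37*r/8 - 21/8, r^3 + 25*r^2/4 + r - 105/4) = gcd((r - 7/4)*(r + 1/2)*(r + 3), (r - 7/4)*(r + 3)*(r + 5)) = r^2 + 5*r/4 - 21/4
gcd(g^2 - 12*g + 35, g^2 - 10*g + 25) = g - 5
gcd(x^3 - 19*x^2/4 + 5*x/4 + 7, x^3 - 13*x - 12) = x^2 - 3*x - 4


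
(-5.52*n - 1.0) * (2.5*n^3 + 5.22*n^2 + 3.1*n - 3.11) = -13.8*n^4 - 31.3144*n^3 - 22.332*n^2 + 14.0672*n + 3.11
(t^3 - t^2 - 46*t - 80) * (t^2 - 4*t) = t^5 - 5*t^4 - 42*t^3 + 104*t^2 + 320*t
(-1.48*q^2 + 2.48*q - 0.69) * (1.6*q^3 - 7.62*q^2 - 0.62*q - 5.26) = -2.368*q^5 + 15.2456*q^4 - 19.084*q^3 + 11.505*q^2 - 12.617*q + 3.6294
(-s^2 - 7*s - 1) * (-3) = 3*s^2 + 21*s + 3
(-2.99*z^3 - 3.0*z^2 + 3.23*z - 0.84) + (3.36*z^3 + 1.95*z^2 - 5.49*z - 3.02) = 0.37*z^3 - 1.05*z^2 - 2.26*z - 3.86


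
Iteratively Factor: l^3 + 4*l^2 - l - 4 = (l - 1)*(l^2 + 5*l + 4) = (l - 1)*(l + 1)*(l + 4)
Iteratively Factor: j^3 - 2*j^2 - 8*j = (j - 4)*(j^2 + 2*j) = j*(j - 4)*(j + 2)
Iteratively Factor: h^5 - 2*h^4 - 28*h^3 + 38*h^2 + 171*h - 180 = (h - 3)*(h^4 + h^3 - 25*h^2 - 37*h + 60) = (h - 3)*(h - 1)*(h^3 + 2*h^2 - 23*h - 60) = (h - 3)*(h - 1)*(h + 4)*(h^2 - 2*h - 15) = (h - 5)*(h - 3)*(h - 1)*(h + 4)*(h + 3)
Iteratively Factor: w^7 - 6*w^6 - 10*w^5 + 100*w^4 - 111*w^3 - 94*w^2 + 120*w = (w + 4)*(w^6 - 10*w^5 + 30*w^4 - 20*w^3 - 31*w^2 + 30*w) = (w - 5)*(w + 4)*(w^5 - 5*w^4 + 5*w^3 + 5*w^2 - 6*w) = (w - 5)*(w - 1)*(w + 4)*(w^4 - 4*w^3 + w^2 + 6*w) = (w - 5)*(w - 1)*(w + 1)*(w + 4)*(w^3 - 5*w^2 + 6*w) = w*(w - 5)*(w - 1)*(w + 1)*(w + 4)*(w^2 - 5*w + 6) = w*(w - 5)*(w - 2)*(w - 1)*(w + 1)*(w + 4)*(w - 3)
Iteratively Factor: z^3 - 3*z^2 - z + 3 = (z + 1)*(z^2 - 4*z + 3) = (z - 1)*(z + 1)*(z - 3)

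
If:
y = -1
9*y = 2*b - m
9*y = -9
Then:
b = m/2 - 9/2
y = -1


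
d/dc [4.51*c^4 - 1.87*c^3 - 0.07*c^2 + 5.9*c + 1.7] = 18.04*c^3 - 5.61*c^2 - 0.14*c + 5.9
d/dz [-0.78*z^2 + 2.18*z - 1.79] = 2.18 - 1.56*z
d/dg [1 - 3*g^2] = -6*g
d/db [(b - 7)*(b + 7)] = 2*b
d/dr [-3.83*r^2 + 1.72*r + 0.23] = 1.72 - 7.66*r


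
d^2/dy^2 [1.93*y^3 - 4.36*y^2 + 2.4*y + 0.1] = 11.58*y - 8.72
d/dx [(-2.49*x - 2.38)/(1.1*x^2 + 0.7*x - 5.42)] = (2.739*x^2 + 5.236*x + 15.1618)/(1.21*x^4 + 1.54*x^3 - 11.434*x^2 - 7.588*x + 29.3764)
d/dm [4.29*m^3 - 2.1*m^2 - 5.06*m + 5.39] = 12.87*m^2 - 4.2*m - 5.06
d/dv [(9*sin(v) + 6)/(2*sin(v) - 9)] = -93*cos(v)/(2*sin(v) - 9)^2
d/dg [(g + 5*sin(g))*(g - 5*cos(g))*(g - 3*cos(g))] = (g + 5*sin(g))*(g - 5*cos(g))*(3*sin(g) + 1) + (g + 5*sin(g))*(g - 3*cos(g))*(5*sin(g) + 1) + (g - 5*cos(g))*(g - 3*cos(g))*(5*cos(g) + 1)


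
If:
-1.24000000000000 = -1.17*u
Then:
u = 1.06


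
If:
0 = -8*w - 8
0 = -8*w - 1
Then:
No Solution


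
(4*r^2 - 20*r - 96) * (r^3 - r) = 4*r^5 - 20*r^4 - 100*r^3 + 20*r^2 + 96*r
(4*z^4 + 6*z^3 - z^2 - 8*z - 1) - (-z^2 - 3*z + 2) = 4*z^4 + 6*z^3 - 5*z - 3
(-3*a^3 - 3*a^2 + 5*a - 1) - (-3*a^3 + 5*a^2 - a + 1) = -8*a^2 + 6*a - 2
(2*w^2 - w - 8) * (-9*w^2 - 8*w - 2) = -18*w^4 - 7*w^3 + 76*w^2 + 66*w + 16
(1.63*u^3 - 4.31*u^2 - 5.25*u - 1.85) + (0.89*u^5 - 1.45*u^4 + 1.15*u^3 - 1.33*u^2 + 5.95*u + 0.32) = 0.89*u^5 - 1.45*u^4 + 2.78*u^3 - 5.64*u^2 + 0.7*u - 1.53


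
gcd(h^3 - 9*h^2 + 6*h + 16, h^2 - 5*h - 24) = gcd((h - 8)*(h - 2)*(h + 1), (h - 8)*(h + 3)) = h - 8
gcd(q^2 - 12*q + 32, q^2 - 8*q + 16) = q - 4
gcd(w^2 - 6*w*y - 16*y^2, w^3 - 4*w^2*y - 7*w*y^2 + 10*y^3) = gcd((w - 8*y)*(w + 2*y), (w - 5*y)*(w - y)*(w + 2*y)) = w + 2*y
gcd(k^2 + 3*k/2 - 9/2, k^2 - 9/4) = k - 3/2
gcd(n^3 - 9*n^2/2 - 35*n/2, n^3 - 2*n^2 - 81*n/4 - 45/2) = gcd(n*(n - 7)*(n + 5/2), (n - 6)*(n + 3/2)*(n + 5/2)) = n + 5/2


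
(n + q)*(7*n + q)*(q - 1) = 7*n^2*q - 7*n^2 + 8*n*q^2 - 8*n*q + q^3 - q^2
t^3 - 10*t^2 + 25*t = t*(t - 5)^2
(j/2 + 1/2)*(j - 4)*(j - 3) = j^3/2 - 3*j^2 + 5*j/2 + 6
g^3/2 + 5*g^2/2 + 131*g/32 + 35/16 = (g/2 + 1)*(g + 5/4)*(g + 7/4)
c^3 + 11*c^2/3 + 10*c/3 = c*(c + 5/3)*(c + 2)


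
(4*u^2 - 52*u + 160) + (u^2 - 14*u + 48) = 5*u^2 - 66*u + 208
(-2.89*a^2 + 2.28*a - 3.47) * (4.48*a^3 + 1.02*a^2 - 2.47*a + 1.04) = -12.9472*a^5 + 7.2666*a^4 - 6.0817*a^3 - 12.1766*a^2 + 10.9421*a - 3.6088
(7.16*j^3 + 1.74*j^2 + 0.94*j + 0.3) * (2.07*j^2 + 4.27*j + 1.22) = 14.8212*j^5 + 34.175*j^4 + 18.1108*j^3 + 6.7576*j^2 + 2.4278*j + 0.366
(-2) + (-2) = -4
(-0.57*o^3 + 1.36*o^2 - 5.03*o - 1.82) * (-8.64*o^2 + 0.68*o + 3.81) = 4.9248*o^5 - 12.138*o^4 + 42.2123*o^3 + 17.486*o^2 - 20.4019*o - 6.9342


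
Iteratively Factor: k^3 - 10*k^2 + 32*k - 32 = (k - 4)*(k^2 - 6*k + 8) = (k - 4)^2*(k - 2)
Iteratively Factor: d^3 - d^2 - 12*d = (d)*(d^2 - d - 12) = d*(d - 4)*(d + 3)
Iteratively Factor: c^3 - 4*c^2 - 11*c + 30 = (c + 3)*(c^2 - 7*c + 10) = (c - 2)*(c + 3)*(c - 5)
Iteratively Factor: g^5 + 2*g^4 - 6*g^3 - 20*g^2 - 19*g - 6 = (g - 3)*(g^4 + 5*g^3 + 9*g^2 + 7*g + 2) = (g - 3)*(g + 1)*(g^3 + 4*g^2 + 5*g + 2) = (g - 3)*(g + 1)*(g + 2)*(g^2 + 2*g + 1) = (g - 3)*(g + 1)^2*(g + 2)*(g + 1)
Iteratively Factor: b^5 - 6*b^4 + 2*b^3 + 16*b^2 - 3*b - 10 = (b + 1)*(b^4 - 7*b^3 + 9*b^2 + 7*b - 10) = (b - 1)*(b + 1)*(b^3 - 6*b^2 + 3*b + 10) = (b - 2)*(b - 1)*(b + 1)*(b^2 - 4*b - 5) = (b - 5)*(b - 2)*(b - 1)*(b + 1)*(b + 1)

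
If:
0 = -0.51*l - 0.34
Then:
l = -0.67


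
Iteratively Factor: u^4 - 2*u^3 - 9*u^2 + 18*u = (u)*(u^3 - 2*u^2 - 9*u + 18) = u*(u + 3)*(u^2 - 5*u + 6) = u*(u - 3)*(u + 3)*(u - 2)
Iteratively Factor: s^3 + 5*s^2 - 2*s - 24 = (s + 4)*(s^2 + s - 6) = (s + 3)*(s + 4)*(s - 2)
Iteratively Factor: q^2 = (q)*(q)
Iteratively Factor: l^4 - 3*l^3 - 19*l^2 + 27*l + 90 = (l + 2)*(l^3 - 5*l^2 - 9*l + 45) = (l - 3)*(l + 2)*(l^2 - 2*l - 15) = (l - 3)*(l + 2)*(l + 3)*(l - 5)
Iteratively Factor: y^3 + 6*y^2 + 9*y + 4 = (y + 4)*(y^2 + 2*y + 1) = (y + 1)*(y + 4)*(y + 1)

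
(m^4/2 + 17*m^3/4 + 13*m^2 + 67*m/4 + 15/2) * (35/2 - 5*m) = -5*m^5/2 - 25*m^4/2 + 75*m^3/8 + 575*m^2/4 + 2045*m/8 + 525/4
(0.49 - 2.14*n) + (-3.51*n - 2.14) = -5.65*n - 1.65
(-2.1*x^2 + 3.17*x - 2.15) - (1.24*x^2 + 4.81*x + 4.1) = -3.34*x^2 - 1.64*x - 6.25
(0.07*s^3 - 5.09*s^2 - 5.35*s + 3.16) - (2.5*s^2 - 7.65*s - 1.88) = 0.07*s^3 - 7.59*s^2 + 2.3*s + 5.04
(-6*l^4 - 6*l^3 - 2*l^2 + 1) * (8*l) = -48*l^5 - 48*l^4 - 16*l^3 + 8*l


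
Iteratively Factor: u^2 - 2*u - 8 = (u - 4)*(u + 2)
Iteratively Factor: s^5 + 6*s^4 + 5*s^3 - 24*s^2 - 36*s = (s + 2)*(s^4 + 4*s^3 - 3*s^2 - 18*s) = (s + 2)*(s + 3)*(s^3 + s^2 - 6*s) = (s - 2)*(s + 2)*(s + 3)*(s^2 + 3*s) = (s - 2)*(s + 2)*(s + 3)^2*(s)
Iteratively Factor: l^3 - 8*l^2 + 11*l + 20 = (l - 5)*(l^2 - 3*l - 4) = (l - 5)*(l + 1)*(l - 4)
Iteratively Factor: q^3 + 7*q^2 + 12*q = (q)*(q^2 + 7*q + 12) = q*(q + 3)*(q + 4)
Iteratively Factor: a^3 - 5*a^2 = (a - 5)*(a^2) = a*(a - 5)*(a)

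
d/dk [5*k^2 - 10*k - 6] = 10*k - 10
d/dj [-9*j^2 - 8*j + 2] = -18*j - 8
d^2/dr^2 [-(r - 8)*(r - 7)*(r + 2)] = 26 - 6*r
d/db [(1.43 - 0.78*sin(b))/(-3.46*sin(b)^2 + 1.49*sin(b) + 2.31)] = (-2.6988*sin(b)^2 + 9.8956*sin(b) - 3.9325)*cos(b)/(11.9716*sin(b)^4 - 10.3108*sin(b)^3 - 13.7651*sin(b)^2 + 6.8838*sin(b) + 5.3361)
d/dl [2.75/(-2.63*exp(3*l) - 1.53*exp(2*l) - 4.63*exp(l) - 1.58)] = (21.6975*exp(2*l) + 8.415*exp(l) + 12.7325)*exp(l)/(2.63*exp(3*l) + 1.53*exp(2*l) + 4.63*exp(l) + 1.58)^2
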